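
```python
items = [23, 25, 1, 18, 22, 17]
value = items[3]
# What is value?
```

Trace (tracking value):
items = [23, 25, 1, 18, 22, 17]  # -> items = [23, 25, 1, 18, 22, 17]
value = items[3]  # -> value = 18

Answer: 18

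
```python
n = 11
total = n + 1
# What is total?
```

Trace (tracking total):
n = 11  # -> n = 11
total = n + 1  # -> total = 12

Answer: 12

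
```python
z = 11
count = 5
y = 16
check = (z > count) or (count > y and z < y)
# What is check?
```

Answer: True

Derivation:
Trace (tracking check):
z = 11  # -> z = 11
count = 5  # -> count = 5
y = 16  # -> y = 16
check = z > count or (count > y and z < y)  # -> check = True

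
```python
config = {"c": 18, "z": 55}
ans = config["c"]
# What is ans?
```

Trace (tracking ans):
config = {'c': 18, 'z': 55}  # -> config = {'c': 18, 'z': 55}
ans = config['c']  # -> ans = 18

Answer: 18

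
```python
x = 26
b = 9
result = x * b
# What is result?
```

Answer: 234

Derivation:
Trace (tracking result):
x = 26  # -> x = 26
b = 9  # -> b = 9
result = x * b  # -> result = 234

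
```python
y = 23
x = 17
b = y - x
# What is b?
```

Trace (tracking b):
y = 23  # -> y = 23
x = 17  # -> x = 17
b = y - x  # -> b = 6

Answer: 6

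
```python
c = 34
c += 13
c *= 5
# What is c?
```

Trace (tracking c):
c = 34  # -> c = 34
c += 13  # -> c = 47
c *= 5  # -> c = 235

Answer: 235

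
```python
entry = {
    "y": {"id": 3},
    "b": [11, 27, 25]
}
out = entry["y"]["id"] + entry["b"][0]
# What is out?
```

Answer: 14

Derivation:
Trace (tracking out):
entry = {'y': {'id': 3}, 'b': [11, 27, 25]}  # -> entry = {'y': {'id': 3}, 'b': [11, 27, 25]}
out = entry['y']['id'] + entry['b'][0]  # -> out = 14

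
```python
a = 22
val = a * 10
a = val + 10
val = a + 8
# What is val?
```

Answer: 238

Derivation:
Trace (tracking val):
a = 22  # -> a = 22
val = a * 10  # -> val = 220
a = val + 10  # -> a = 230
val = a + 8  # -> val = 238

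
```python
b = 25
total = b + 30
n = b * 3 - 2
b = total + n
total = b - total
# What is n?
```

Trace (tracking n):
b = 25  # -> b = 25
total = b + 30  # -> total = 55
n = b * 3 - 2  # -> n = 73
b = total + n  # -> b = 128
total = b - total  # -> total = 73

Answer: 73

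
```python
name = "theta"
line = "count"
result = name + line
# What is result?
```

Trace (tracking result):
name = 'theta'  # -> name = 'theta'
line = 'count'  # -> line = 'count'
result = name + line  # -> result = 'thetacount'

Answer: 'thetacount'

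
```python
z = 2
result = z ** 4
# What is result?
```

Answer: 16

Derivation:
Trace (tracking result):
z = 2  # -> z = 2
result = z ** 4  # -> result = 16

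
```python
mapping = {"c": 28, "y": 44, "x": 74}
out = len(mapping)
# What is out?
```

Answer: 3

Derivation:
Trace (tracking out):
mapping = {'c': 28, 'y': 44, 'x': 74}  # -> mapping = {'c': 28, 'y': 44, 'x': 74}
out = len(mapping)  # -> out = 3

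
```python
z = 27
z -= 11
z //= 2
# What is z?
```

Trace (tracking z):
z = 27  # -> z = 27
z -= 11  # -> z = 16
z //= 2  # -> z = 8

Answer: 8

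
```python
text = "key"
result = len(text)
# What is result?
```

Trace (tracking result):
text = 'key'  # -> text = 'key'
result = len(text)  # -> result = 3

Answer: 3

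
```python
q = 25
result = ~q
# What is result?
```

Answer: -26

Derivation:
Trace (tracking result):
q = 25  # -> q = 25
result = ~q  # -> result = -26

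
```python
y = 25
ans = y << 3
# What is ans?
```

Trace (tracking ans):
y = 25  # -> y = 25
ans = y << 3  # -> ans = 200

Answer: 200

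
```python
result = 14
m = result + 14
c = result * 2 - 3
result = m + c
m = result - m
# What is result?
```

Answer: 53

Derivation:
Trace (tracking result):
result = 14  # -> result = 14
m = result + 14  # -> m = 28
c = result * 2 - 3  # -> c = 25
result = m + c  # -> result = 53
m = result - m  # -> m = 25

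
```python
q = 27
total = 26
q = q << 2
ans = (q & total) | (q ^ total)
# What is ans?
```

Answer: 126

Derivation:
Trace (tracking ans):
q = 27  # -> q = 27
total = 26  # -> total = 26
q = q << 2  # -> q = 108
ans = q & total | q ^ total  # -> ans = 126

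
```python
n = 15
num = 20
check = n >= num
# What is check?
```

Answer: False

Derivation:
Trace (tracking check):
n = 15  # -> n = 15
num = 20  # -> num = 20
check = n >= num  # -> check = False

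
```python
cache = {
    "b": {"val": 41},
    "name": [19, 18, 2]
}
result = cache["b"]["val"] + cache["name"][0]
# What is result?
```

Trace (tracking result):
cache = {'b': {'val': 41}, 'name': [19, 18, 2]}  # -> cache = {'b': {'val': 41}, 'name': [19, 18, 2]}
result = cache['b']['val'] + cache['name'][0]  # -> result = 60

Answer: 60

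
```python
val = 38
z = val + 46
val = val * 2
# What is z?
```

Trace (tracking z):
val = 38  # -> val = 38
z = val + 46  # -> z = 84
val = val * 2  # -> val = 76

Answer: 84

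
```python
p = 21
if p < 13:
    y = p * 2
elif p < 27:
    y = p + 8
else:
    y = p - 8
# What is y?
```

Answer: 29

Derivation:
Trace (tracking y):
p = 21  # -> p = 21
if p < 13:  # condition is False
elif p < 27:  # condition is True
    y = p + 8  # -> y = 29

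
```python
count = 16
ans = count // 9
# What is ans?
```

Trace (tracking ans):
count = 16  # -> count = 16
ans = count // 9  # -> ans = 1

Answer: 1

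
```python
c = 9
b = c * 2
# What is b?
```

Trace (tracking b):
c = 9  # -> c = 9
b = c * 2  # -> b = 18

Answer: 18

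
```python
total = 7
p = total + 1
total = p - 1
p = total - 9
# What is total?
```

Answer: 7

Derivation:
Trace (tracking total):
total = 7  # -> total = 7
p = total + 1  # -> p = 8
total = p - 1  # -> total = 7
p = total - 9  # -> p = -2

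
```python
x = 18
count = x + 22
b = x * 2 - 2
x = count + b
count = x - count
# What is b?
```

Answer: 34

Derivation:
Trace (tracking b):
x = 18  # -> x = 18
count = x + 22  # -> count = 40
b = x * 2 - 2  # -> b = 34
x = count + b  # -> x = 74
count = x - count  # -> count = 34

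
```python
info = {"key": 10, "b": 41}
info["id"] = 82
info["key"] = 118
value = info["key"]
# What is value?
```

Trace (tracking value):
info = {'key': 10, 'b': 41}  # -> info = {'key': 10, 'b': 41}
info['id'] = 82  # -> info = {'key': 10, 'b': 41, 'id': 82}
info['key'] = 118  # -> info = {'key': 118, 'b': 41, 'id': 82}
value = info['key']  # -> value = 118

Answer: 118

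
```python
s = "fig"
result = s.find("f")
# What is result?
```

Answer: 0

Derivation:
Trace (tracking result):
s = 'fig'  # -> s = 'fig'
result = s.find('f')  # -> result = 0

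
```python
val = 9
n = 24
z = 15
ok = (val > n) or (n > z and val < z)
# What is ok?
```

Trace (tracking ok):
val = 9  # -> val = 9
n = 24  # -> n = 24
z = 15  # -> z = 15
ok = val > n or (n > z and val < z)  # -> ok = True

Answer: True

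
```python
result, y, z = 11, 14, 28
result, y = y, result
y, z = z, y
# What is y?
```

Trace (tracking y):
result, y, z = (11, 14, 28)  # -> result = 11, y = 14, z = 28
result, y = (y, result)  # -> result = 14, y = 11
y, z = (z, y)  # -> y = 28, z = 11

Answer: 28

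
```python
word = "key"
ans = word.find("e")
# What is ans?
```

Trace (tracking ans):
word = 'key'  # -> word = 'key'
ans = word.find('e')  # -> ans = 1

Answer: 1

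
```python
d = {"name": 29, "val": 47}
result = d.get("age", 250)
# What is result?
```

Trace (tracking result):
d = {'name': 29, 'val': 47}  # -> d = {'name': 29, 'val': 47}
result = d.get('age', 250)  # -> result = 250

Answer: 250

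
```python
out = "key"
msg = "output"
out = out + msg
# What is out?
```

Answer: 'keyoutput'

Derivation:
Trace (tracking out):
out = 'key'  # -> out = 'key'
msg = 'output'  # -> msg = 'output'
out = out + msg  # -> out = 'keyoutput'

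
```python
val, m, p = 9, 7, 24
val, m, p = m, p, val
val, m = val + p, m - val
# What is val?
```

Answer: 16

Derivation:
Trace (tracking val):
val, m, p = (9, 7, 24)  # -> val = 9, m = 7, p = 24
val, m, p = (m, p, val)  # -> val = 7, m = 24, p = 9
val, m = (val + p, m - val)  # -> val = 16, m = 17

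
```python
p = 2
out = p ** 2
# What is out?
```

Answer: 4

Derivation:
Trace (tracking out):
p = 2  # -> p = 2
out = p ** 2  # -> out = 4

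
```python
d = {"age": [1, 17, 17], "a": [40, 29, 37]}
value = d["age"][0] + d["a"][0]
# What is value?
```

Trace (tracking value):
d = {'age': [1, 17, 17], 'a': [40, 29, 37]}  # -> d = {'age': [1, 17, 17], 'a': [40, 29, 37]}
value = d['age'][0] + d['a'][0]  # -> value = 41

Answer: 41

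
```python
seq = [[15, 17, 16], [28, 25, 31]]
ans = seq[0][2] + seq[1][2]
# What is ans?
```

Answer: 47

Derivation:
Trace (tracking ans):
seq = [[15, 17, 16], [28, 25, 31]]  # -> seq = [[15, 17, 16], [28, 25, 31]]
ans = seq[0][2] + seq[1][2]  # -> ans = 47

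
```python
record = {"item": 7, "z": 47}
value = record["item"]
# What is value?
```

Trace (tracking value):
record = {'item': 7, 'z': 47}  # -> record = {'item': 7, 'z': 47}
value = record['item']  # -> value = 7

Answer: 7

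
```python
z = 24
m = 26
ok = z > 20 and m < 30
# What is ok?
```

Trace (tracking ok):
z = 24  # -> z = 24
m = 26  # -> m = 26
ok = z > 20 and m < 30  # -> ok = True

Answer: True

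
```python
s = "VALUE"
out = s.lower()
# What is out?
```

Trace (tracking out):
s = 'VALUE'  # -> s = 'VALUE'
out = s.lower()  # -> out = 'value'

Answer: 'value'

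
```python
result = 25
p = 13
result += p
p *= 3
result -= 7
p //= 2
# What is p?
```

Answer: 19

Derivation:
Trace (tracking p):
result = 25  # -> result = 25
p = 13  # -> p = 13
result += p  # -> result = 38
p *= 3  # -> p = 39
result -= 7  # -> result = 31
p //= 2  # -> p = 19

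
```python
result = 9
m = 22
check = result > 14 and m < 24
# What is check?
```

Answer: False

Derivation:
Trace (tracking check):
result = 9  # -> result = 9
m = 22  # -> m = 22
check = result > 14 and m < 24  # -> check = False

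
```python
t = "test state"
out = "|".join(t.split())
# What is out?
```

Answer: 'test|state'

Derivation:
Trace (tracking out):
t = 'test state'  # -> t = 'test state'
out = '|'.join(t.split())  # -> out = 'test|state'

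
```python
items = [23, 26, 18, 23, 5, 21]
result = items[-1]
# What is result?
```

Trace (tracking result):
items = [23, 26, 18, 23, 5, 21]  # -> items = [23, 26, 18, 23, 5, 21]
result = items[-1]  # -> result = 21

Answer: 21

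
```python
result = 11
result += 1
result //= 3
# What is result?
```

Trace (tracking result):
result = 11  # -> result = 11
result += 1  # -> result = 12
result //= 3  # -> result = 4

Answer: 4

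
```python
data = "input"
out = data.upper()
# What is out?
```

Trace (tracking out):
data = 'input'  # -> data = 'input'
out = data.upper()  # -> out = 'INPUT'

Answer: 'INPUT'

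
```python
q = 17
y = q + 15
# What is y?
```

Answer: 32

Derivation:
Trace (tracking y):
q = 17  # -> q = 17
y = q + 15  # -> y = 32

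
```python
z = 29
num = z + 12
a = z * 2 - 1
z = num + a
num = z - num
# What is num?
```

Answer: 57

Derivation:
Trace (tracking num):
z = 29  # -> z = 29
num = z + 12  # -> num = 41
a = z * 2 - 1  # -> a = 57
z = num + a  # -> z = 98
num = z - num  # -> num = 57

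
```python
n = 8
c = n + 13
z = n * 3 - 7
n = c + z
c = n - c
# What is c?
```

Answer: 17

Derivation:
Trace (tracking c):
n = 8  # -> n = 8
c = n + 13  # -> c = 21
z = n * 3 - 7  # -> z = 17
n = c + z  # -> n = 38
c = n - c  # -> c = 17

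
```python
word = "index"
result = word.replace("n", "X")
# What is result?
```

Answer: 'iXdex'

Derivation:
Trace (tracking result):
word = 'index'  # -> word = 'index'
result = word.replace('n', 'X')  # -> result = 'iXdex'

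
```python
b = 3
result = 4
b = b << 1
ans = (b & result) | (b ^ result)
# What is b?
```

Trace (tracking b):
b = 3  # -> b = 3
result = 4  # -> result = 4
b = b << 1  # -> b = 6
ans = b & result | b ^ result  # -> ans = 6

Answer: 6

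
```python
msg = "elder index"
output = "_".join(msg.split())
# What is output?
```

Answer: 'elder_index'

Derivation:
Trace (tracking output):
msg = 'elder index'  # -> msg = 'elder index'
output = '_'.join(msg.split())  # -> output = 'elder_index'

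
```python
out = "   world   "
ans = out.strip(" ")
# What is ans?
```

Trace (tracking ans):
out = '   world   '  # -> out = '   world   '
ans = out.strip(' ')  # -> ans = 'world'

Answer: 'world'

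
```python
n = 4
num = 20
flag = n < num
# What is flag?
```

Trace (tracking flag):
n = 4  # -> n = 4
num = 20  # -> num = 20
flag = n < num  # -> flag = True

Answer: True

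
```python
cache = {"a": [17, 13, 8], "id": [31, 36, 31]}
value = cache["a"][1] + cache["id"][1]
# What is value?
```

Trace (tracking value):
cache = {'a': [17, 13, 8], 'id': [31, 36, 31]}  # -> cache = {'a': [17, 13, 8], 'id': [31, 36, 31]}
value = cache['a'][1] + cache['id'][1]  # -> value = 49

Answer: 49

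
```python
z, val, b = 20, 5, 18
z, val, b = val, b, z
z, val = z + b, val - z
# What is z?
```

Trace (tracking z):
z, val, b = (20, 5, 18)  # -> z = 20, val = 5, b = 18
z, val, b = (val, b, z)  # -> z = 5, val = 18, b = 20
z, val = (z + b, val - z)  # -> z = 25, val = 13

Answer: 25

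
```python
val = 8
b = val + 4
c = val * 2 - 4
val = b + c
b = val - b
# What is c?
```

Answer: 12

Derivation:
Trace (tracking c):
val = 8  # -> val = 8
b = val + 4  # -> b = 12
c = val * 2 - 4  # -> c = 12
val = b + c  # -> val = 24
b = val - b  # -> b = 12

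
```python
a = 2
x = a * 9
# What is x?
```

Trace (tracking x):
a = 2  # -> a = 2
x = a * 9  # -> x = 18

Answer: 18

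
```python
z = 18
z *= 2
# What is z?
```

Trace (tracking z):
z = 18  # -> z = 18
z *= 2  # -> z = 36

Answer: 36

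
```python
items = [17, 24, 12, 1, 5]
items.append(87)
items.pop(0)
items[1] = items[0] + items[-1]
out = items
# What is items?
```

Trace (tracking items):
items = [17, 24, 12, 1, 5]  # -> items = [17, 24, 12, 1, 5]
items.append(87)  # -> items = [17, 24, 12, 1, 5, 87]
items.pop(0)  # -> items = [24, 12, 1, 5, 87]
items[1] = items[0] + items[-1]  # -> items = [24, 111, 1, 5, 87]
out = items  # -> out = [24, 111, 1, 5, 87]

Answer: [24, 111, 1, 5, 87]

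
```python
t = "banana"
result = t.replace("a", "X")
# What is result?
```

Answer: 'bXnXnX'

Derivation:
Trace (tracking result):
t = 'banana'  # -> t = 'banana'
result = t.replace('a', 'X')  # -> result = 'bXnXnX'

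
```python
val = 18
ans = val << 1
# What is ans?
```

Trace (tracking ans):
val = 18  # -> val = 18
ans = val << 1  # -> ans = 36

Answer: 36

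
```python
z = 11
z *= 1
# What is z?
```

Trace (tracking z):
z = 11  # -> z = 11
z *= 1  # -> z = 11

Answer: 11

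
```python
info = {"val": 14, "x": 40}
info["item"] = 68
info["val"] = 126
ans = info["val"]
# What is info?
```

Trace (tracking info):
info = {'val': 14, 'x': 40}  # -> info = {'val': 14, 'x': 40}
info['item'] = 68  # -> info = {'val': 14, 'x': 40, 'item': 68}
info['val'] = 126  # -> info = {'val': 126, 'x': 40, 'item': 68}
ans = info['val']  # -> ans = 126

Answer: {'val': 126, 'x': 40, 'item': 68}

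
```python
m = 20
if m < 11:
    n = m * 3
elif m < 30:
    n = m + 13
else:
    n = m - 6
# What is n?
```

Trace (tracking n):
m = 20  # -> m = 20
if m < 11:  # condition is False
elif m < 30:  # condition is True
    n = m + 13  # -> n = 33

Answer: 33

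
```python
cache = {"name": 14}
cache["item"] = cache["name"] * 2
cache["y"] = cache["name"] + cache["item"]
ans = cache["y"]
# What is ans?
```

Trace (tracking ans):
cache = {'name': 14}  # -> cache = {'name': 14}
cache['item'] = cache['name'] * 2  # -> cache = {'name': 14, 'item': 28}
cache['y'] = cache['name'] + cache['item']  # -> cache = {'name': 14, 'item': 28, 'y': 42}
ans = cache['y']  # -> ans = 42

Answer: 42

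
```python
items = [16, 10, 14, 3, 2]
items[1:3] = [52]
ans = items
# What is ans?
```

Answer: [16, 52, 3, 2]

Derivation:
Trace (tracking ans):
items = [16, 10, 14, 3, 2]  # -> items = [16, 10, 14, 3, 2]
items[1:3] = [52]  # -> items = [16, 52, 3, 2]
ans = items  # -> ans = [16, 52, 3, 2]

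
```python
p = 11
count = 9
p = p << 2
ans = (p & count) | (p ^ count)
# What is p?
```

Answer: 44

Derivation:
Trace (tracking p):
p = 11  # -> p = 11
count = 9  # -> count = 9
p = p << 2  # -> p = 44
ans = p & count | p ^ count  # -> ans = 45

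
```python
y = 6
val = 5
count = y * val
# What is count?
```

Answer: 30

Derivation:
Trace (tracking count):
y = 6  # -> y = 6
val = 5  # -> val = 5
count = y * val  # -> count = 30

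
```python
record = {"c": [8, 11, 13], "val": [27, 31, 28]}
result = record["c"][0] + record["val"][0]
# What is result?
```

Answer: 35

Derivation:
Trace (tracking result):
record = {'c': [8, 11, 13], 'val': [27, 31, 28]}  # -> record = {'c': [8, 11, 13], 'val': [27, 31, 28]}
result = record['c'][0] + record['val'][0]  # -> result = 35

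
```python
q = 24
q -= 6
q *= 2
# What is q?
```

Answer: 36

Derivation:
Trace (tracking q):
q = 24  # -> q = 24
q -= 6  # -> q = 18
q *= 2  # -> q = 36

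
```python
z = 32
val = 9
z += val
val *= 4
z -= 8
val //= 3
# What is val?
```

Trace (tracking val):
z = 32  # -> z = 32
val = 9  # -> val = 9
z += val  # -> z = 41
val *= 4  # -> val = 36
z -= 8  # -> z = 33
val //= 3  # -> val = 12

Answer: 12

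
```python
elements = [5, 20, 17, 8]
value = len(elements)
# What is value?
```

Trace (tracking value):
elements = [5, 20, 17, 8]  # -> elements = [5, 20, 17, 8]
value = len(elements)  # -> value = 4

Answer: 4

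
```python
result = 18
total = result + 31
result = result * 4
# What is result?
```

Answer: 72

Derivation:
Trace (tracking result):
result = 18  # -> result = 18
total = result + 31  # -> total = 49
result = result * 4  # -> result = 72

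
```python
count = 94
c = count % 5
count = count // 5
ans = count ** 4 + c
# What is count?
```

Trace (tracking count):
count = 94  # -> count = 94
c = count % 5  # -> c = 4
count = count // 5  # -> count = 18
ans = count ** 4 + c  # -> ans = 104980

Answer: 18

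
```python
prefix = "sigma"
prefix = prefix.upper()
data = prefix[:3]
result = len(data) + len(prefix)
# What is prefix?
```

Answer: 'SIGMA'

Derivation:
Trace (tracking prefix):
prefix = 'sigma'  # -> prefix = 'sigma'
prefix = prefix.upper()  # -> prefix = 'SIGMA'
data = prefix[:3]  # -> data = 'SIG'
result = len(data) + len(prefix)  # -> result = 8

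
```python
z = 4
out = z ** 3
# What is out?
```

Answer: 64

Derivation:
Trace (tracking out):
z = 4  # -> z = 4
out = z ** 3  # -> out = 64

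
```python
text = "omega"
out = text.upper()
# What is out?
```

Answer: 'OMEGA'

Derivation:
Trace (tracking out):
text = 'omega'  # -> text = 'omega'
out = text.upper()  # -> out = 'OMEGA'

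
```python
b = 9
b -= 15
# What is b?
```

Trace (tracking b):
b = 9  # -> b = 9
b -= 15  # -> b = -6

Answer: -6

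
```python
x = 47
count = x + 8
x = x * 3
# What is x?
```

Trace (tracking x):
x = 47  # -> x = 47
count = x + 8  # -> count = 55
x = x * 3  # -> x = 141

Answer: 141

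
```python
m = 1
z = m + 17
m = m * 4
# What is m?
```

Answer: 4

Derivation:
Trace (tracking m):
m = 1  # -> m = 1
z = m + 17  # -> z = 18
m = m * 4  # -> m = 4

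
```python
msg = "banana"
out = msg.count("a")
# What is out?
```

Trace (tracking out):
msg = 'banana'  # -> msg = 'banana'
out = msg.count('a')  # -> out = 3

Answer: 3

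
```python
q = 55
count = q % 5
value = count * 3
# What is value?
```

Trace (tracking value):
q = 55  # -> q = 55
count = q % 5  # -> count = 0
value = count * 3  # -> value = 0

Answer: 0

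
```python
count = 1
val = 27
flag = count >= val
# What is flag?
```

Trace (tracking flag):
count = 1  # -> count = 1
val = 27  # -> val = 27
flag = count >= val  # -> flag = False

Answer: False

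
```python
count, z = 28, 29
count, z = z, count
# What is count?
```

Answer: 29

Derivation:
Trace (tracking count):
count, z = (28, 29)  # -> count = 28, z = 29
count, z = (z, count)  # -> count = 29, z = 28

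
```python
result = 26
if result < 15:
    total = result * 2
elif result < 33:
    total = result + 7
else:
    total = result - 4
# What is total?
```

Answer: 33

Derivation:
Trace (tracking total):
result = 26  # -> result = 26
if result < 15:  # condition is False
elif result < 33:  # condition is True
    total = result + 7  # -> total = 33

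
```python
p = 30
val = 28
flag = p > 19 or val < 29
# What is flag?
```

Answer: True

Derivation:
Trace (tracking flag):
p = 30  # -> p = 30
val = 28  # -> val = 28
flag = p > 19 or val < 29  # -> flag = True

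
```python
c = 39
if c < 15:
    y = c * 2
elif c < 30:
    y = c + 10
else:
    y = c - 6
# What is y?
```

Answer: 33

Derivation:
Trace (tracking y):
c = 39  # -> c = 39
if c < 15:  # condition is False
elif c < 30:  # condition is False
else:
    y = c - 6  # -> y = 33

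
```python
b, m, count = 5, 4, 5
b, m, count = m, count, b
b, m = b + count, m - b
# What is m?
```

Answer: 1

Derivation:
Trace (tracking m):
b, m, count = (5, 4, 5)  # -> b = 5, m = 4, count = 5
b, m, count = (m, count, b)  # -> b = 4, m = 5, count = 5
b, m = (b + count, m - b)  # -> b = 9, m = 1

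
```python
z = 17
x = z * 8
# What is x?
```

Answer: 136

Derivation:
Trace (tracking x):
z = 17  # -> z = 17
x = z * 8  # -> x = 136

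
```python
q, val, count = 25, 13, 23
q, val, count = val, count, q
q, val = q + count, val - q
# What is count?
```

Trace (tracking count):
q, val, count = (25, 13, 23)  # -> q = 25, val = 13, count = 23
q, val, count = (val, count, q)  # -> q = 13, val = 23, count = 25
q, val = (q + count, val - q)  # -> q = 38, val = 10

Answer: 25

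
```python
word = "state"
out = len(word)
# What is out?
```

Trace (tracking out):
word = 'state'  # -> word = 'state'
out = len(word)  # -> out = 5

Answer: 5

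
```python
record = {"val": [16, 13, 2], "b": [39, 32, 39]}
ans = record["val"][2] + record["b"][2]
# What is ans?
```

Trace (tracking ans):
record = {'val': [16, 13, 2], 'b': [39, 32, 39]}  # -> record = {'val': [16, 13, 2], 'b': [39, 32, 39]}
ans = record['val'][2] + record['b'][2]  # -> ans = 41

Answer: 41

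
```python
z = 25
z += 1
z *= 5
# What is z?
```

Answer: 130

Derivation:
Trace (tracking z):
z = 25  # -> z = 25
z += 1  # -> z = 26
z *= 5  # -> z = 130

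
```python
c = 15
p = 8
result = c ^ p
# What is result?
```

Trace (tracking result):
c = 15  # -> c = 15
p = 8  # -> p = 8
result = c ^ p  # -> result = 7

Answer: 7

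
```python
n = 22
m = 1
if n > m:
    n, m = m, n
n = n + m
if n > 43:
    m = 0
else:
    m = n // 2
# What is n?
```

Answer: 23

Derivation:
Trace (tracking n):
n = 22  # -> n = 22
m = 1  # -> m = 1
if n > m:  # condition is True
    n, m = (m, n)  # -> n = 1, m = 22
n = n + m  # -> n = 23
if n > 43:  # condition is False
else:
    m = n // 2  # -> m = 11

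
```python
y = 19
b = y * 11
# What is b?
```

Answer: 209

Derivation:
Trace (tracking b):
y = 19  # -> y = 19
b = y * 11  # -> b = 209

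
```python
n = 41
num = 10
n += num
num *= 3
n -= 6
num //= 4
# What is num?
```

Answer: 7

Derivation:
Trace (tracking num):
n = 41  # -> n = 41
num = 10  # -> num = 10
n += num  # -> n = 51
num *= 3  # -> num = 30
n -= 6  # -> n = 45
num //= 4  # -> num = 7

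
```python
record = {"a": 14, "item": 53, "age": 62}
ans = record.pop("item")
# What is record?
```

Answer: {'a': 14, 'age': 62}

Derivation:
Trace (tracking record):
record = {'a': 14, 'item': 53, 'age': 62}  # -> record = {'a': 14, 'item': 53, 'age': 62}
ans = record.pop('item')  # -> ans = 53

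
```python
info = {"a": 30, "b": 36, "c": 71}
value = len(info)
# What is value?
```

Trace (tracking value):
info = {'a': 30, 'b': 36, 'c': 71}  # -> info = {'a': 30, 'b': 36, 'c': 71}
value = len(info)  # -> value = 3

Answer: 3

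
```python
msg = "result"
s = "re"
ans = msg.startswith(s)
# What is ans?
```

Trace (tracking ans):
msg = 'result'  # -> msg = 'result'
s = 're'  # -> s = 're'
ans = msg.startswith(s)  # -> ans = True

Answer: True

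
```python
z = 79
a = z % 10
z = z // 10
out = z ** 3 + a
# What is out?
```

Answer: 352

Derivation:
Trace (tracking out):
z = 79  # -> z = 79
a = z % 10  # -> a = 9
z = z // 10  # -> z = 7
out = z ** 3 + a  # -> out = 352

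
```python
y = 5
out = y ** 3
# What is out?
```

Answer: 125

Derivation:
Trace (tracking out):
y = 5  # -> y = 5
out = y ** 3  # -> out = 125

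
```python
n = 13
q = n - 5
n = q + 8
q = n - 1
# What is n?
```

Answer: 16

Derivation:
Trace (tracking n):
n = 13  # -> n = 13
q = n - 5  # -> q = 8
n = q + 8  # -> n = 16
q = n - 1  # -> q = 15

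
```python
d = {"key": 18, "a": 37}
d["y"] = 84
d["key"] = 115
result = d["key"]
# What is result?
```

Answer: 115

Derivation:
Trace (tracking result):
d = {'key': 18, 'a': 37}  # -> d = {'key': 18, 'a': 37}
d['y'] = 84  # -> d = {'key': 18, 'a': 37, 'y': 84}
d['key'] = 115  # -> d = {'key': 115, 'a': 37, 'y': 84}
result = d['key']  # -> result = 115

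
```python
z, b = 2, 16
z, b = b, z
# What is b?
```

Answer: 2

Derivation:
Trace (tracking b):
z, b = (2, 16)  # -> z = 2, b = 16
z, b = (b, z)  # -> z = 16, b = 2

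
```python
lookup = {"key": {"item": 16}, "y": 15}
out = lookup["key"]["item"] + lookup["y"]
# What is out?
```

Trace (tracking out):
lookup = {'key': {'item': 16}, 'y': 15}  # -> lookup = {'key': {'item': 16}, 'y': 15}
out = lookup['key']['item'] + lookup['y']  # -> out = 31

Answer: 31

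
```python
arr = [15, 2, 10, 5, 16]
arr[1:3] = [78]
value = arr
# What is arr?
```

Answer: [15, 78, 5, 16]

Derivation:
Trace (tracking arr):
arr = [15, 2, 10, 5, 16]  # -> arr = [15, 2, 10, 5, 16]
arr[1:3] = [78]  # -> arr = [15, 78, 5, 16]
value = arr  # -> value = [15, 78, 5, 16]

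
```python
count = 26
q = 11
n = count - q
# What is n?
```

Trace (tracking n):
count = 26  # -> count = 26
q = 11  # -> q = 11
n = count - q  # -> n = 15

Answer: 15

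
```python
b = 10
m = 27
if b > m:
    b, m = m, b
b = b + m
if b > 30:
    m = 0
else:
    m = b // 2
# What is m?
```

Answer: 0

Derivation:
Trace (tracking m):
b = 10  # -> b = 10
m = 27  # -> m = 27
if b > m:  # condition is False
b = b + m  # -> b = 37
if b > 30:  # condition is True
    m = 0  # -> m = 0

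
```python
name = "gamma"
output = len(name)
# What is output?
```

Answer: 5

Derivation:
Trace (tracking output):
name = 'gamma'  # -> name = 'gamma'
output = len(name)  # -> output = 5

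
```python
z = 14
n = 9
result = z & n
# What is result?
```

Trace (tracking result):
z = 14  # -> z = 14
n = 9  # -> n = 9
result = z & n  # -> result = 8

Answer: 8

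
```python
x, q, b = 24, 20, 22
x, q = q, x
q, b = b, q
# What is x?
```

Trace (tracking x):
x, q, b = (24, 20, 22)  # -> x = 24, q = 20, b = 22
x, q = (q, x)  # -> x = 20, q = 24
q, b = (b, q)  # -> q = 22, b = 24

Answer: 20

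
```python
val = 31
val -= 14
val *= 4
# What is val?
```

Answer: 68

Derivation:
Trace (tracking val):
val = 31  # -> val = 31
val -= 14  # -> val = 17
val *= 4  # -> val = 68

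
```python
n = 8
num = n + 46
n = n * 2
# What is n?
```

Trace (tracking n):
n = 8  # -> n = 8
num = n + 46  # -> num = 54
n = n * 2  # -> n = 16

Answer: 16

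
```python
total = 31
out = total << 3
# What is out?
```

Answer: 248

Derivation:
Trace (tracking out):
total = 31  # -> total = 31
out = total << 3  # -> out = 248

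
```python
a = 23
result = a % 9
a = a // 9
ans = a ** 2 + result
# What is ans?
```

Answer: 9

Derivation:
Trace (tracking ans):
a = 23  # -> a = 23
result = a % 9  # -> result = 5
a = a // 9  # -> a = 2
ans = a ** 2 + result  # -> ans = 9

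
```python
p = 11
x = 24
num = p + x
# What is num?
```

Answer: 35

Derivation:
Trace (tracking num):
p = 11  # -> p = 11
x = 24  # -> x = 24
num = p + x  # -> num = 35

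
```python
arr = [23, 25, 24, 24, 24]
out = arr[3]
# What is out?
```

Answer: 24

Derivation:
Trace (tracking out):
arr = [23, 25, 24, 24, 24]  # -> arr = [23, 25, 24, 24, 24]
out = arr[3]  # -> out = 24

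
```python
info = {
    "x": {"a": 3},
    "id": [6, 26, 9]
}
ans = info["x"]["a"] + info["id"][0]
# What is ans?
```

Trace (tracking ans):
info = {'x': {'a': 3}, 'id': [6, 26, 9]}  # -> info = {'x': {'a': 3}, 'id': [6, 26, 9]}
ans = info['x']['a'] + info['id'][0]  # -> ans = 9

Answer: 9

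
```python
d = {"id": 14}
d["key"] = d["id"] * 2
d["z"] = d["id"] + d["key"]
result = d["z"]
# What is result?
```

Trace (tracking result):
d = {'id': 14}  # -> d = {'id': 14}
d['key'] = d['id'] * 2  # -> d = {'id': 14, 'key': 28}
d['z'] = d['id'] + d['key']  # -> d = {'id': 14, 'key': 28, 'z': 42}
result = d['z']  # -> result = 42

Answer: 42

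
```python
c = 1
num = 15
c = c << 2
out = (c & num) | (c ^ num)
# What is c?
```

Trace (tracking c):
c = 1  # -> c = 1
num = 15  # -> num = 15
c = c << 2  # -> c = 4
out = c & num | c ^ num  # -> out = 15

Answer: 4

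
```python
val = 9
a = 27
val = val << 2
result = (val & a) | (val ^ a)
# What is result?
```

Answer: 63

Derivation:
Trace (tracking result):
val = 9  # -> val = 9
a = 27  # -> a = 27
val = val << 2  # -> val = 36
result = val & a | val ^ a  # -> result = 63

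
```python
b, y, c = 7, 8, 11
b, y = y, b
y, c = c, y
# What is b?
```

Answer: 8

Derivation:
Trace (tracking b):
b, y, c = (7, 8, 11)  # -> b = 7, y = 8, c = 11
b, y = (y, b)  # -> b = 8, y = 7
y, c = (c, y)  # -> y = 11, c = 7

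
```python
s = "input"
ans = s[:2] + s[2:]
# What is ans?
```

Answer: 'input'

Derivation:
Trace (tracking ans):
s = 'input'  # -> s = 'input'
ans = s[:2] + s[2:]  # -> ans = 'input'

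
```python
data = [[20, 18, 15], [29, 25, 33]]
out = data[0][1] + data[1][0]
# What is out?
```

Answer: 47

Derivation:
Trace (tracking out):
data = [[20, 18, 15], [29, 25, 33]]  # -> data = [[20, 18, 15], [29, 25, 33]]
out = data[0][1] + data[1][0]  # -> out = 47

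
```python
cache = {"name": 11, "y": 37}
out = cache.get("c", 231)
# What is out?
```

Answer: 231

Derivation:
Trace (tracking out):
cache = {'name': 11, 'y': 37}  # -> cache = {'name': 11, 'y': 37}
out = cache.get('c', 231)  # -> out = 231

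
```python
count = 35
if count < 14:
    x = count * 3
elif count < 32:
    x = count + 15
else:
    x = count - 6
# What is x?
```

Trace (tracking x):
count = 35  # -> count = 35
if count < 14:  # condition is False
elif count < 32:  # condition is False
else:
    x = count - 6  # -> x = 29

Answer: 29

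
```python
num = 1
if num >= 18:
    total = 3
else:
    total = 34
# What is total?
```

Trace (tracking total):
num = 1  # -> num = 1
if num >= 18:  # condition is False
else:
    total = 34  # -> total = 34

Answer: 34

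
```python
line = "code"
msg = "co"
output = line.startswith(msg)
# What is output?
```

Answer: True

Derivation:
Trace (tracking output):
line = 'code'  # -> line = 'code'
msg = 'co'  # -> msg = 'co'
output = line.startswith(msg)  # -> output = True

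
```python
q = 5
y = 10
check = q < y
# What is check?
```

Answer: True

Derivation:
Trace (tracking check):
q = 5  # -> q = 5
y = 10  # -> y = 10
check = q < y  # -> check = True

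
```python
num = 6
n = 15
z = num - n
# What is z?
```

Answer: -9

Derivation:
Trace (tracking z):
num = 6  # -> num = 6
n = 15  # -> n = 15
z = num - n  # -> z = -9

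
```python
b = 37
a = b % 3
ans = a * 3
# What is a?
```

Answer: 1

Derivation:
Trace (tracking a):
b = 37  # -> b = 37
a = b % 3  # -> a = 1
ans = a * 3  # -> ans = 3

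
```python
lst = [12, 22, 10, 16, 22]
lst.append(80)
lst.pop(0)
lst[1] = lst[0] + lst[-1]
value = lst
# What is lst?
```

Trace (tracking lst):
lst = [12, 22, 10, 16, 22]  # -> lst = [12, 22, 10, 16, 22]
lst.append(80)  # -> lst = [12, 22, 10, 16, 22, 80]
lst.pop(0)  # -> lst = [22, 10, 16, 22, 80]
lst[1] = lst[0] + lst[-1]  # -> lst = [22, 102, 16, 22, 80]
value = lst  # -> value = [22, 102, 16, 22, 80]

Answer: [22, 102, 16, 22, 80]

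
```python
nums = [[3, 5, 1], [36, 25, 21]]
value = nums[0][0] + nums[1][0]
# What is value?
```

Trace (tracking value):
nums = [[3, 5, 1], [36, 25, 21]]  # -> nums = [[3, 5, 1], [36, 25, 21]]
value = nums[0][0] + nums[1][0]  # -> value = 39

Answer: 39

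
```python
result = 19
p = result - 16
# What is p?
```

Trace (tracking p):
result = 19  # -> result = 19
p = result - 16  # -> p = 3

Answer: 3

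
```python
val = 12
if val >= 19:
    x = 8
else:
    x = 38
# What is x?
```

Answer: 38

Derivation:
Trace (tracking x):
val = 12  # -> val = 12
if val >= 19:  # condition is False
else:
    x = 38  # -> x = 38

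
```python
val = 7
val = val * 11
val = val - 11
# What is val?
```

Answer: 66

Derivation:
Trace (tracking val):
val = 7  # -> val = 7
val = val * 11  # -> val = 77
val = val - 11  # -> val = 66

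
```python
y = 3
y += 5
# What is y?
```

Answer: 8

Derivation:
Trace (tracking y):
y = 3  # -> y = 3
y += 5  # -> y = 8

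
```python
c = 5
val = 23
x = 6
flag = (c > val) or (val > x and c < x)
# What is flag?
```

Trace (tracking flag):
c = 5  # -> c = 5
val = 23  # -> val = 23
x = 6  # -> x = 6
flag = c > val or (val > x and c < x)  # -> flag = True

Answer: True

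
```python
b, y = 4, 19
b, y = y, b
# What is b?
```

Trace (tracking b):
b, y = (4, 19)  # -> b = 4, y = 19
b, y = (y, b)  # -> b = 19, y = 4

Answer: 19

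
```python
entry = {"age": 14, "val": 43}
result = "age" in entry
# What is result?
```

Trace (tracking result):
entry = {'age': 14, 'val': 43}  # -> entry = {'age': 14, 'val': 43}
result = 'age' in entry  # -> result = True

Answer: True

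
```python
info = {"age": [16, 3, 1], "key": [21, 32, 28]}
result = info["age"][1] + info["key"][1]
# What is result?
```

Trace (tracking result):
info = {'age': [16, 3, 1], 'key': [21, 32, 28]}  # -> info = {'age': [16, 3, 1], 'key': [21, 32, 28]}
result = info['age'][1] + info['key'][1]  # -> result = 35

Answer: 35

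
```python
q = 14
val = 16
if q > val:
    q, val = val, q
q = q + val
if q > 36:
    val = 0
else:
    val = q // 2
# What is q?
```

Trace (tracking q):
q = 14  # -> q = 14
val = 16  # -> val = 16
if q > val:  # condition is False
q = q + val  # -> q = 30
if q > 36:  # condition is False
else:
    val = q // 2  # -> val = 15

Answer: 30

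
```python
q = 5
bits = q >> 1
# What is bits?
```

Trace (tracking bits):
q = 5  # -> q = 5
bits = q >> 1  # -> bits = 2

Answer: 2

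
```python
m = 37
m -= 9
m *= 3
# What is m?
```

Trace (tracking m):
m = 37  # -> m = 37
m -= 9  # -> m = 28
m *= 3  # -> m = 84

Answer: 84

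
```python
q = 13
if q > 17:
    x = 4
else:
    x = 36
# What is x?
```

Answer: 36

Derivation:
Trace (tracking x):
q = 13  # -> q = 13
if q > 17:  # condition is False
else:
    x = 36  # -> x = 36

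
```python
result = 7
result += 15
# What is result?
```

Answer: 22

Derivation:
Trace (tracking result):
result = 7  # -> result = 7
result += 15  # -> result = 22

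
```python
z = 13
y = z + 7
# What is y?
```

Trace (tracking y):
z = 13  # -> z = 13
y = z + 7  # -> y = 20

Answer: 20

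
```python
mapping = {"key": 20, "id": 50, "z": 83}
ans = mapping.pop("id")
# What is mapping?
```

Trace (tracking mapping):
mapping = {'key': 20, 'id': 50, 'z': 83}  # -> mapping = {'key': 20, 'id': 50, 'z': 83}
ans = mapping.pop('id')  # -> ans = 50

Answer: {'key': 20, 'z': 83}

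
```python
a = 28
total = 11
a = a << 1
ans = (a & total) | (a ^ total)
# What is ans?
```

Answer: 59

Derivation:
Trace (tracking ans):
a = 28  # -> a = 28
total = 11  # -> total = 11
a = a << 1  # -> a = 56
ans = a & total | a ^ total  # -> ans = 59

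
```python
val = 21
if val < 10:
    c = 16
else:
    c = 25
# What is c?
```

Trace (tracking c):
val = 21  # -> val = 21
if val < 10:  # condition is False
else:
    c = 25  # -> c = 25

Answer: 25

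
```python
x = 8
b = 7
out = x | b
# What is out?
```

Trace (tracking out):
x = 8  # -> x = 8
b = 7  # -> b = 7
out = x | b  # -> out = 15

Answer: 15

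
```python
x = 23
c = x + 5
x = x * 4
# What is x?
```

Trace (tracking x):
x = 23  # -> x = 23
c = x + 5  # -> c = 28
x = x * 4  # -> x = 92

Answer: 92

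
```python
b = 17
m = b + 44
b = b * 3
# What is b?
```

Trace (tracking b):
b = 17  # -> b = 17
m = b + 44  # -> m = 61
b = b * 3  # -> b = 51

Answer: 51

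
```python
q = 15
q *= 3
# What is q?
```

Answer: 45

Derivation:
Trace (tracking q):
q = 15  # -> q = 15
q *= 3  # -> q = 45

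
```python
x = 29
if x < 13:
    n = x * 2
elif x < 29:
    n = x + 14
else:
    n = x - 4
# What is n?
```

Answer: 25

Derivation:
Trace (tracking n):
x = 29  # -> x = 29
if x < 13:  # condition is False
elif x < 29:  # condition is False
else:
    n = x - 4  # -> n = 25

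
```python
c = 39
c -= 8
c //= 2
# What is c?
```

Trace (tracking c):
c = 39  # -> c = 39
c -= 8  # -> c = 31
c //= 2  # -> c = 15

Answer: 15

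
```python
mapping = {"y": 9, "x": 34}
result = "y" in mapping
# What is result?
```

Trace (tracking result):
mapping = {'y': 9, 'x': 34}  # -> mapping = {'y': 9, 'x': 34}
result = 'y' in mapping  # -> result = True

Answer: True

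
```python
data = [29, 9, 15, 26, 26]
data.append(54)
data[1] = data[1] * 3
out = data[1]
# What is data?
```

Answer: [29, 27, 15, 26, 26, 54]

Derivation:
Trace (tracking data):
data = [29, 9, 15, 26, 26]  # -> data = [29, 9, 15, 26, 26]
data.append(54)  # -> data = [29, 9, 15, 26, 26, 54]
data[1] = data[1] * 3  # -> data = [29, 27, 15, 26, 26, 54]
out = data[1]  # -> out = 27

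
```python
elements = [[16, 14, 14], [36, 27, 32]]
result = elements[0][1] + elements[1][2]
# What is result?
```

Answer: 46

Derivation:
Trace (tracking result):
elements = [[16, 14, 14], [36, 27, 32]]  # -> elements = [[16, 14, 14], [36, 27, 32]]
result = elements[0][1] + elements[1][2]  # -> result = 46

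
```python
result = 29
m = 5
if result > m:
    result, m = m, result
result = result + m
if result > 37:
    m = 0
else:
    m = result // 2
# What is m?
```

Trace (tracking m):
result = 29  # -> result = 29
m = 5  # -> m = 5
if result > m:  # condition is True
    result, m = (m, result)  # -> result = 5, m = 29
result = result + m  # -> result = 34
if result > 37:  # condition is False
else:
    m = result // 2  # -> m = 17

Answer: 17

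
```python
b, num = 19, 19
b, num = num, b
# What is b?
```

Trace (tracking b):
b, num = (19, 19)  # -> b = 19, num = 19
b, num = (num, b)  # -> b = 19, num = 19

Answer: 19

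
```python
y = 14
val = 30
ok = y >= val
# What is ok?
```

Answer: False

Derivation:
Trace (tracking ok):
y = 14  # -> y = 14
val = 30  # -> val = 30
ok = y >= val  # -> ok = False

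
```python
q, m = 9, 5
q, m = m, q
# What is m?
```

Answer: 9

Derivation:
Trace (tracking m):
q, m = (9, 5)  # -> q = 9, m = 5
q, m = (m, q)  # -> q = 5, m = 9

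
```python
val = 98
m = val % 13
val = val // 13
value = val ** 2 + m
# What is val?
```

Trace (tracking val):
val = 98  # -> val = 98
m = val % 13  # -> m = 7
val = val // 13  # -> val = 7
value = val ** 2 + m  # -> value = 56

Answer: 7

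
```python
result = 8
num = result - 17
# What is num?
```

Answer: -9

Derivation:
Trace (tracking num):
result = 8  # -> result = 8
num = result - 17  # -> num = -9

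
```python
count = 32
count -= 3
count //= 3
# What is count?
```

Trace (tracking count):
count = 32  # -> count = 32
count -= 3  # -> count = 29
count //= 3  # -> count = 9

Answer: 9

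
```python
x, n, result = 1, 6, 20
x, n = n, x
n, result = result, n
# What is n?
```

Trace (tracking n):
x, n, result = (1, 6, 20)  # -> x = 1, n = 6, result = 20
x, n = (n, x)  # -> x = 6, n = 1
n, result = (result, n)  # -> n = 20, result = 1

Answer: 20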